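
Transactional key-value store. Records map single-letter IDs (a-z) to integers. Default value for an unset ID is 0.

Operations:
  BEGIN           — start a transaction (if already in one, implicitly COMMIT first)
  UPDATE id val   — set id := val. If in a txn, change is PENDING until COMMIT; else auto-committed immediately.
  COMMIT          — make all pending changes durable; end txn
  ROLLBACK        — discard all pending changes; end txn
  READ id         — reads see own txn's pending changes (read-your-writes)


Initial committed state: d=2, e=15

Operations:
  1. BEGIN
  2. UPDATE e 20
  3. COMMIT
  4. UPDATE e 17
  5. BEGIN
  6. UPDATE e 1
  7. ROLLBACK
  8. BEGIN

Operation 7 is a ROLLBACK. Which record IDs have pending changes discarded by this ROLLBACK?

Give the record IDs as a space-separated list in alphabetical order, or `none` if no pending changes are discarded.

Initial committed: {d=2, e=15}
Op 1: BEGIN: in_txn=True, pending={}
Op 2: UPDATE e=20 (pending; pending now {e=20})
Op 3: COMMIT: merged ['e'] into committed; committed now {d=2, e=20}
Op 4: UPDATE e=17 (auto-commit; committed e=17)
Op 5: BEGIN: in_txn=True, pending={}
Op 6: UPDATE e=1 (pending; pending now {e=1})
Op 7: ROLLBACK: discarded pending ['e']; in_txn=False
Op 8: BEGIN: in_txn=True, pending={}
ROLLBACK at op 7 discards: ['e']

Answer: e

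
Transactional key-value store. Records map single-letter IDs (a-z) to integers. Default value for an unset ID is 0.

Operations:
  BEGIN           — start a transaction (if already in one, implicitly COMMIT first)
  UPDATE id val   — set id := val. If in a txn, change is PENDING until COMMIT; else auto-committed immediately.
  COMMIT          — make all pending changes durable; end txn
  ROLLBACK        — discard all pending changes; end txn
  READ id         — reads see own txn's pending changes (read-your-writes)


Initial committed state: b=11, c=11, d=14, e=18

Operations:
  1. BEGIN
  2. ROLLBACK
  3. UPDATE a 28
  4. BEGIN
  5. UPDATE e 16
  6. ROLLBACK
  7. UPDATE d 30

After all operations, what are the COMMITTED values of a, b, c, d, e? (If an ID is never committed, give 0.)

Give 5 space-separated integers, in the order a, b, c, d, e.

Initial committed: {b=11, c=11, d=14, e=18}
Op 1: BEGIN: in_txn=True, pending={}
Op 2: ROLLBACK: discarded pending []; in_txn=False
Op 3: UPDATE a=28 (auto-commit; committed a=28)
Op 4: BEGIN: in_txn=True, pending={}
Op 5: UPDATE e=16 (pending; pending now {e=16})
Op 6: ROLLBACK: discarded pending ['e']; in_txn=False
Op 7: UPDATE d=30 (auto-commit; committed d=30)
Final committed: {a=28, b=11, c=11, d=30, e=18}

Answer: 28 11 11 30 18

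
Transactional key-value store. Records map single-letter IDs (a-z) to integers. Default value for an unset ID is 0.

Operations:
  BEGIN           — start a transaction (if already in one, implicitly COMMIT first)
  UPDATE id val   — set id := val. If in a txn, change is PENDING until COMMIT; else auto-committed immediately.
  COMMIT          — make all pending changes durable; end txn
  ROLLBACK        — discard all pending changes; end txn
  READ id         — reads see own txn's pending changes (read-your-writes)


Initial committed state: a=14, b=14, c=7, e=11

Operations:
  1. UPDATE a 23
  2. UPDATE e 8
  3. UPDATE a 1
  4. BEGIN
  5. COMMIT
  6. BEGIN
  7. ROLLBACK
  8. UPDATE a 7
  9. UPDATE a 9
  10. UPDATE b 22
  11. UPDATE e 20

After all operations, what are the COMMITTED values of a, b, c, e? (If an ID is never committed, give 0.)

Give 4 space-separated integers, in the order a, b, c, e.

Answer: 9 22 7 20

Derivation:
Initial committed: {a=14, b=14, c=7, e=11}
Op 1: UPDATE a=23 (auto-commit; committed a=23)
Op 2: UPDATE e=8 (auto-commit; committed e=8)
Op 3: UPDATE a=1 (auto-commit; committed a=1)
Op 4: BEGIN: in_txn=True, pending={}
Op 5: COMMIT: merged [] into committed; committed now {a=1, b=14, c=7, e=8}
Op 6: BEGIN: in_txn=True, pending={}
Op 7: ROLLBACK: discarded pending []; in_txn=False
Op 8: UPDATE a=7 (auto-commit; committed a=7)
Op 9: UPDATE a=9 (auto-commit; committed a=9)
Op 10: UPDATE b=22 (auto-commit; committed b=22)
Op 11: UPDATE e=20 (auto-commit; committed e=20)
Final committed: {a=9, b=22, c=7, e=20}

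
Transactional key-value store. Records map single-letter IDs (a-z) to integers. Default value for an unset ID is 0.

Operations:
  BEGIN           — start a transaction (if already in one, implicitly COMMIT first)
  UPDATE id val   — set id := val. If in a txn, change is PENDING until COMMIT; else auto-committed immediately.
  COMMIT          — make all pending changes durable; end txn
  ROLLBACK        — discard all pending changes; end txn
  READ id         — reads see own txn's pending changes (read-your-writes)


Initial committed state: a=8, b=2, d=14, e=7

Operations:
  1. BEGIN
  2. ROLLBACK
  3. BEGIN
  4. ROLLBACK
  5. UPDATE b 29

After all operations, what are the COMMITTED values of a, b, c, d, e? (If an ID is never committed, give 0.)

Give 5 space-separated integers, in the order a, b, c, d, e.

Answer: 8 29 0 14 7

Derivation:
Initial committed: {a=8, b=2, d=14, e=7}
Op 1: BEGIN: in_txn=True, pending={}
Op 2: ROLLBACK: discarded pending []; in_txn=False
Op 3: BEGIN: in_txn=True, pending={}
Op 4: ROLLBACK: discarded pending []; in_txn=False
Op 5: UPDATE b=29 (auto-commit; committed b=29)
Final committed: {a=8, b=29, d=14, e=7}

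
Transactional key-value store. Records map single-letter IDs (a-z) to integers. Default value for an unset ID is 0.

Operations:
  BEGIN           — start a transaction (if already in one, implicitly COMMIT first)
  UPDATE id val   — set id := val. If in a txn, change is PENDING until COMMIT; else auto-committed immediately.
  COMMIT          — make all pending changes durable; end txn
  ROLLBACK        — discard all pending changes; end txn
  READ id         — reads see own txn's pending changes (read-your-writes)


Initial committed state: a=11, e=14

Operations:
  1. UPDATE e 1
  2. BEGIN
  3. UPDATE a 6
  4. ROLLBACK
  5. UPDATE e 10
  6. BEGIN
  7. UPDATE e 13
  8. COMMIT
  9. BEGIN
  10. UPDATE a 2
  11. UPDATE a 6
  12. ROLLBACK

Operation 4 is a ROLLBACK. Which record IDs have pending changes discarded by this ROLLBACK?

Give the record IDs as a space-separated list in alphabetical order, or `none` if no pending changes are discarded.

Answer: a

Derivation:
Initial committed: {a=11, e=14}
Op 1: UPDATE e=1 (auto-commit; committed e=1)
Op 2: BEGIN: in_txn=True, pending={}
Op 3: UPDATE a=6 (pending; pending now {a=6})
Op 4: ROLLBACK: discarded pending ['a']; in_txn=False
Op 5: UPDATE e=10 (auto-commit; committed e=10)
Op 6: BEGIN: in_txn=True, pending={}
Op 7: UPDATE e=13 (pending; pending now {e=13})
Op 8: COMMIT: merged ['e'] into committed; committed now {a=11, e=13}
Op 9: BEGIN: in_txn=True, pending={}
Op 10: UPDATE a=2 (pending; pending now {a=2})
Op 11: UPDATE a=6 (pending; pending now {a=6})
Op 12: ROLLBACK: discarded pending ['a']; in_txn=False
ROLLBACK at op 4 discards: ['a']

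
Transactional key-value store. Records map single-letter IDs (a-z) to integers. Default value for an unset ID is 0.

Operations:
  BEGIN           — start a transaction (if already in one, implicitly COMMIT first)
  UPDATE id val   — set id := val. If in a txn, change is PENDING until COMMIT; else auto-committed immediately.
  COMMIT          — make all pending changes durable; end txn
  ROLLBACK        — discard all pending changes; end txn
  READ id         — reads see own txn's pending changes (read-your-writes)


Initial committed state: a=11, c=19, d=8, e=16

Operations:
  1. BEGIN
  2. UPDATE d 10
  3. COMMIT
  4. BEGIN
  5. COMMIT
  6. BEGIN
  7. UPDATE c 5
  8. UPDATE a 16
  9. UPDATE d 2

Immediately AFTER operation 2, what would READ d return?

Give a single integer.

Answer: 10

Derivation:
Initial committed: {a=11, c=19, d=8, e=16}
Op 1: BEGIN: in_txn=True, pending={}
Op 2: UPDATE d=10 (pending; pending now {d=10})
After op 2: visible(d) = 10 (pending={d=10}, committed={a=11, c=19, d=8, e=16})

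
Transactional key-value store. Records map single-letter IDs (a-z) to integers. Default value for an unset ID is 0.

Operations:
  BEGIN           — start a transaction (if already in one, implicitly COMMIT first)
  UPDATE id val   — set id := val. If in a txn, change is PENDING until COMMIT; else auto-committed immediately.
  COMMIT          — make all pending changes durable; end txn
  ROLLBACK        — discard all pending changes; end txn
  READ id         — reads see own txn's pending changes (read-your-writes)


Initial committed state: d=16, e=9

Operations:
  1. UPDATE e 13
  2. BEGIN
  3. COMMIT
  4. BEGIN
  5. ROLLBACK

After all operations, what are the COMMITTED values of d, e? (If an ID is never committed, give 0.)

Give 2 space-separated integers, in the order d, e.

Answer: 16 13

Derivation:
Initial committed: {d=16, e=9}
Op 1: UPDATE e=13 (auto-commit; committed e=13)
Op 2: BEGIN: in_txn=True, pending={}
Op 3: COMMIT: merged [] into committed; committed now {d=16, e=13}
Op 4: BEGIN: in_txn=True, pending={}
Op 5: ROLLBACK: discarded pending []; in_txn=False
Final committed: {d=16, e=13}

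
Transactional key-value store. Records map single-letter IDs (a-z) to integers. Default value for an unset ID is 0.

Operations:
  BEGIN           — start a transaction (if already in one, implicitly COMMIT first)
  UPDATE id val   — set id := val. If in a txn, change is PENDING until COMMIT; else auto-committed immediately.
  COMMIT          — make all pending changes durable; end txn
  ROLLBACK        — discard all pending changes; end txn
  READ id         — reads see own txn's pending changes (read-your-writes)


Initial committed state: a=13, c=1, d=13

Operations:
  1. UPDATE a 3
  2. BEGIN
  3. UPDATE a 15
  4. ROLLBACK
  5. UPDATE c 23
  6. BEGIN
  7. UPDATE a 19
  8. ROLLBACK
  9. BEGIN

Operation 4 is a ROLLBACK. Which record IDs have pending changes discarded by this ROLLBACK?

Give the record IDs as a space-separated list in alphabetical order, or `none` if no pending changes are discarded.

Answer: a

Derivation:
Initial committed: {a=13, c=1, d=13}
Op 1: UPDATE a=3 (auto-commit; committed a=3)
Op 2: BEGIN: in_txn=True, pending={}
Op 3: UPDATE a=15 (pending; pending now {a=15})
Op 4: ROLLBACK: discarded pending ['a']; in_txn=False
Op 5: UPDATE c=23 (auto-commit; committed c=23)
Op 6: BEGIN: in_txn=True, pending={}
Op 7: UPDATE a=19 (pending; pending now {a=19})
Op 8: ROLLBACK: discarded pending ['a']; in_txn=False
Op 9: BEGIN: in_txn=True, pending={}
ROLLBACK at op 4 discards: ['a']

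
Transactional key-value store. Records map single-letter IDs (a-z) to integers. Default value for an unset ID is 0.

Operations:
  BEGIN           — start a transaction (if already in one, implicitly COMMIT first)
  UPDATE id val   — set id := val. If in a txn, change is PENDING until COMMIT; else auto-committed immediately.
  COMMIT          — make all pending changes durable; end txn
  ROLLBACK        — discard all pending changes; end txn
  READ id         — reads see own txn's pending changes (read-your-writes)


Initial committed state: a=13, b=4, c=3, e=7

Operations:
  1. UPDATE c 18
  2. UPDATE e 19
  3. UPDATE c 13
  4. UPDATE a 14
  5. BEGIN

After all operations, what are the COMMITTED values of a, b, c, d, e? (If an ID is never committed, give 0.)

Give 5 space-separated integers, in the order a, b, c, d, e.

Answer: 14 4 13 0 19

Derivation:
Initial committed: {a=13, b=4, c=3, e=7}
Op 1: UPDATE c=18 (auto-commit; committed c=18)
Op 2: UPDATE e=19 (auto-commit; committed e=19)
Op 3: UPDATE c=13 (auto-commit; committed c=13)
Op 4: UPDATE a=14 (auto-commit; committed a=14)
Op 5: BEGIN: in_txn=True, pending={}
Final committed: {a=14, b=4, c=13, e=19}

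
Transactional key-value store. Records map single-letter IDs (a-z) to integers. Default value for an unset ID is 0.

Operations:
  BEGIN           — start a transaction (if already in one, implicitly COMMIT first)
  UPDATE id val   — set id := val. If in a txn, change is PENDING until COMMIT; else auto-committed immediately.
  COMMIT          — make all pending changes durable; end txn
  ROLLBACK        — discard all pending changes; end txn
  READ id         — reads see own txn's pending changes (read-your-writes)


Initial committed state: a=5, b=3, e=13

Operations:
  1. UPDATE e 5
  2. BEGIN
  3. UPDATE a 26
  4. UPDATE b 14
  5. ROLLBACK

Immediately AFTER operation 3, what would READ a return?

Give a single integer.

Initial committed: {a=5, b=3, e=13}
Op 1: UPDATE e=5 (auto-commit; committed e=5)
Op 2: BEGIN: in_txn=True, pending={}
Op 3: UPDATE a=26 (pending; pending now {a=26})
After op 3: visible(a) = 26 (pending={a=26}, committed={a=5, b=3, e=5})

Answer: 26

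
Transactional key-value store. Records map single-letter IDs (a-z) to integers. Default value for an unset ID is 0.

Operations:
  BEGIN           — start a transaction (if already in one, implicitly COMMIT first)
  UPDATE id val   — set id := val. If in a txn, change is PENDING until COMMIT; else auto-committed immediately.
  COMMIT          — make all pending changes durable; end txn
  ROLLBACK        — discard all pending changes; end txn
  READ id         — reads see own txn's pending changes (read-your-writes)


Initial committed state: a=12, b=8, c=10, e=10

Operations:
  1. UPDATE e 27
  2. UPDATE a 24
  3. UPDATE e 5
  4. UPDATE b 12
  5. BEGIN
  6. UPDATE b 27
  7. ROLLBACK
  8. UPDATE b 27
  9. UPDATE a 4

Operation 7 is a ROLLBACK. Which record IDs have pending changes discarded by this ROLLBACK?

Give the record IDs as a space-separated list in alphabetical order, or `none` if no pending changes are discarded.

Initial committed: {a=12, b=8, c=10, e=10}
Op 1: UPDATE e=27 (auto-commit; committed e=27)
Op 2: UPDATE a=24 (auto-commit; committed a=24)
Op 3: UPDATE e=5 (auto-commit; committed e=5)
Op 4: UPDATE b=12 (auto-commit; committed b=12)
Op 5: BEGIN: in_txn=True, pending={}
Op 6: UPDATE b=27 (pending; pending now {b=27})
Op 7: ROLLBACK: discarded pending ['b']; in_txn=False
Op 8: UPDATE b=27 (auto-commit; committed b=27)
Op 9: UPDATE a=4 (auto-commit; committed a=4)
ROLLBACK at op 7 discards: ['b']

Answer: b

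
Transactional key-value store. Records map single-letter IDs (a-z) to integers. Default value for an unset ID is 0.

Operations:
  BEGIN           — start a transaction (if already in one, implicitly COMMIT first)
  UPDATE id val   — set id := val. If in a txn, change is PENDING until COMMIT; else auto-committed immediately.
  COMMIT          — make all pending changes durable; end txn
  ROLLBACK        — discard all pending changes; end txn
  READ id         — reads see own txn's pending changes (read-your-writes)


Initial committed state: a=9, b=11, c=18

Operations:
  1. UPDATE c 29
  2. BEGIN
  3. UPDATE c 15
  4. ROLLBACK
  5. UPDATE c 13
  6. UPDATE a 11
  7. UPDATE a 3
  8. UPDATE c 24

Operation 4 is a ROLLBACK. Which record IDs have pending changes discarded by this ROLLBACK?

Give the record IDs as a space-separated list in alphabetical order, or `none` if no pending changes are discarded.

Initial committed: {a=9, b=11, c=18}
Op 1: UPDATE c=29 (auto-commit; committed c=29)
Op 2: BEGIN: in_txn=True, pending={}
Op 3: UPDATE c=15 (pending; pending now {c=15})
Op 4: ROLLBACK: discarded pending ['c']; in_txn=False
Op 5: UPDATE c=13 (auto-commit; committed c=13)
Op 6: UPDATE a=11 (auto-commit; committed a=11)
Op 7: UPDATE a=3 (auto-commit; committed a=3)
Op 8: UPDATE c=24 (auto-commit; committed c=24)
ROLLBACK at op 4 discards: ['c']

Answer: c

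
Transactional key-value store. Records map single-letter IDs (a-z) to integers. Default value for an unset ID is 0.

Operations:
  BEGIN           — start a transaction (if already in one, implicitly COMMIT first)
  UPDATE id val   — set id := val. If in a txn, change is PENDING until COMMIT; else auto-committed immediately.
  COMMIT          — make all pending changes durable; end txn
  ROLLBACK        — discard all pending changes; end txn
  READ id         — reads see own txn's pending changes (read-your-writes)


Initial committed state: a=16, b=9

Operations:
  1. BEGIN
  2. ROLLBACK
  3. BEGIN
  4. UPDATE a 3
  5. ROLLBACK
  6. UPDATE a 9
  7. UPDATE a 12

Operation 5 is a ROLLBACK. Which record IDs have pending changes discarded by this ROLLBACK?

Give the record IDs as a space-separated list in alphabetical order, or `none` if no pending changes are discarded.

Initial committed: {a=16, b=9}
Op 1: BEGIN: in_txn=True, pending={}
Op 2: ROLLBACK: discarded pending []; in_txn=False
Op 3: BEGIN: in_txn=True, pending={}
Op 4: UPDATE a=3 (pending; pending now {a=3})
Op 5: ROLLBACK: discarded pending ['a']; in_txn=False
Op 6: UPDATE a=9 (auto-commit; committed a=9)
Op 7: UPDATE a=12 (auto-commit; committed a=12)
ROLLBACK at op 5 discards: ['a']

Answer: a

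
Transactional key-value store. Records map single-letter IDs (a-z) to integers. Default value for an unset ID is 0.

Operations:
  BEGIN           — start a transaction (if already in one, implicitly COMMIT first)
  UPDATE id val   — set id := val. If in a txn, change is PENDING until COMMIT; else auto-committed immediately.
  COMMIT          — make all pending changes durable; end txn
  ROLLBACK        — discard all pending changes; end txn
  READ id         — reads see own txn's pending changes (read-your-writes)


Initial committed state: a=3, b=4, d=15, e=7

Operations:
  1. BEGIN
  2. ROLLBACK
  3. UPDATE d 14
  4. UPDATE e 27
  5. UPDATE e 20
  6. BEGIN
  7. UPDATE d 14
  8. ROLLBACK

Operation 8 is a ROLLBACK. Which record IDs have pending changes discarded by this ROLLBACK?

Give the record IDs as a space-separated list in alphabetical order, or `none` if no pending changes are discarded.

Answer: d

Derivation:
Initial committed: {a=3, b=4, d=15, e=7}
Op 1: BEGIN: in_txn=True, pending={}
Op 2: ROLLBACK: discarded pending []; in_txn=False
Op 3: UPDATE d=14 (auto-commit; committed d=14)
Op 4: UPDATE e=27 (auto-commit; committed e=27)
Op 5: UPDATE e=20 (auto-commit; committed e=20)
Op 6: BEGIN: in_txn=True, pending={}
Op 7: UPDATE d=14 (pending; pending now {d=14})
Op 8: ROLLBACK: discarded pending ['d']; in_txn=False
ROLLBACK at op 8 discards: ['d']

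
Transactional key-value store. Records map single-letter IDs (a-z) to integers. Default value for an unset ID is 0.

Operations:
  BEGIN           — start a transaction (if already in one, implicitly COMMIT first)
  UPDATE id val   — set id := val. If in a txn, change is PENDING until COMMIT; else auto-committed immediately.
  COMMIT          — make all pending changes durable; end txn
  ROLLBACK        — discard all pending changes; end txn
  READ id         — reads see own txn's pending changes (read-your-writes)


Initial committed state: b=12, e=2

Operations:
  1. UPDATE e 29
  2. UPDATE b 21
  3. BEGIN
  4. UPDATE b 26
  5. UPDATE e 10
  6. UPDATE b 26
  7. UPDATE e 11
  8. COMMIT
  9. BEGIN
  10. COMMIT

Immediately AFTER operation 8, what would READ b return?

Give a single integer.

Answer: 26

Derivation:
Initial committed: {b=12, e=2}
Op 1: UPDATE e=29 (auto-commit; committed e=29)
Op 2: UPDATE b=21 (auto-commit; committed b=21)
Op 3: BEGIN: in_txn=True, pending={}
Op 4: UPDATE b=26 (pending; pending now {b=26})
Op 5: UPDATE e=10 (pending; pending now {b=26, e=10})
Op 6: UPDATE b=26 (pending; pending now {b=26, e=10})
Op 7: UPDATE e=11 (pending; pending now {b=26, e=11})
Op 8: COMMIT: merged ['b', 'e'] into committed; committed now {b=26, e=11}
After op 8: visible(b) = 26 (pending={}, committed={b=26, e=11})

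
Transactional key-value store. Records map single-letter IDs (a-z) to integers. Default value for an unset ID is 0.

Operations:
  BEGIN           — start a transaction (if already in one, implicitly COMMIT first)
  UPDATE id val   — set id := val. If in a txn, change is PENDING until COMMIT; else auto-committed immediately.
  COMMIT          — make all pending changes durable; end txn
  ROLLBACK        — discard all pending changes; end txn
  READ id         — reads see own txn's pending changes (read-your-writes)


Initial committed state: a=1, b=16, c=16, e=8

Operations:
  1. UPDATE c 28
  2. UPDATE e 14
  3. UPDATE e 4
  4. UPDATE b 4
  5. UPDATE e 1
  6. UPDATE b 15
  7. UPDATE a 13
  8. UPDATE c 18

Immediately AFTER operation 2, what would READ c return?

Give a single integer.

Answer: 28

Derivation:
Initial committed: {a=1, b=16, c=16, e=8}
Op 1: UPDATE c=28 (auto-commit; committed c=28)
Op 2: UPDATE e=14 (auto-commit; committed e=14)
After op 2: visible(c) = 28 (pending={}, committed={a=1, b=16, c=28, e=14})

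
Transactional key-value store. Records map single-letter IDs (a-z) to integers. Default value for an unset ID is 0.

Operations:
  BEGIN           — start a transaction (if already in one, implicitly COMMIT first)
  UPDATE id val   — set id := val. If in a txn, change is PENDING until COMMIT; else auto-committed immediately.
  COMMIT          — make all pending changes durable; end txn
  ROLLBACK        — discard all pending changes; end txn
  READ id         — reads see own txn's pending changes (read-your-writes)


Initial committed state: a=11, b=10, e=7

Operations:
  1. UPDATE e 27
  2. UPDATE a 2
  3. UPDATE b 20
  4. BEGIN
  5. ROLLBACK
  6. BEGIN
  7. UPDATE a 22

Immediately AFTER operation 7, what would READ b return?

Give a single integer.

Answer: 20

Derivation:
Initial committed: {a=11, b=10, e=7}
Op 1: UPDATE e=27 (auto-commit; committed e=27)
Op 2: UPDATE a=2 (auto-commit; committed a=2)
Op 3: UPDATE b=20 (auto-commit; committed b=20)
Op 4: BEGIN: in_txn=True, pending={}
Op 5: ROLLBACK: discarded pending []; in_txn=False
Op 6: BEGIN: in_txn=True, pending={}
Op 7: UPDATE a=22 (pending; pending now {a=22})
After op 7: visible(b) = 20 (pending={a=22}, committed={a=2, b=20, e=27})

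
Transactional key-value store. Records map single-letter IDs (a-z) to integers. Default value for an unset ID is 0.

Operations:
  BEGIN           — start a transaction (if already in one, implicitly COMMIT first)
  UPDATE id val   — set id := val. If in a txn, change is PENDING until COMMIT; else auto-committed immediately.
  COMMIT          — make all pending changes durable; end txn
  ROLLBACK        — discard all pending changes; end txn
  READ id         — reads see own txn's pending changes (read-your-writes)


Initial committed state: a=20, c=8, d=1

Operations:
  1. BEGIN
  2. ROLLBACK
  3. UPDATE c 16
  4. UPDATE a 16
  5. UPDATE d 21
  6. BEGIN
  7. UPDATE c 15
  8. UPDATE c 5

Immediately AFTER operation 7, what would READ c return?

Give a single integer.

Initial committed: {a=20, c=8, d=1}
Op 1: BEGIN: in_txn=True, pending={}
Op 2: ROLLBACK: discarded pending []; in_txn=False
Op 3: UPDATE c=16 (auto-commit; committed c=16)
Op 4: UPDATE a=16 (auto-commit; committed a=16)
Op 5: UPDATE d=21 (auto-commit; committed d=21)
Op 6: BEGIN: in_txn=True, pending={}
Op 7: UPDATE c=15 (pending; pending now {c=15})
After op 7: visible(c) = 15 (pending={c=15}, committed={a=16, c=16, d=21})

Answer: 15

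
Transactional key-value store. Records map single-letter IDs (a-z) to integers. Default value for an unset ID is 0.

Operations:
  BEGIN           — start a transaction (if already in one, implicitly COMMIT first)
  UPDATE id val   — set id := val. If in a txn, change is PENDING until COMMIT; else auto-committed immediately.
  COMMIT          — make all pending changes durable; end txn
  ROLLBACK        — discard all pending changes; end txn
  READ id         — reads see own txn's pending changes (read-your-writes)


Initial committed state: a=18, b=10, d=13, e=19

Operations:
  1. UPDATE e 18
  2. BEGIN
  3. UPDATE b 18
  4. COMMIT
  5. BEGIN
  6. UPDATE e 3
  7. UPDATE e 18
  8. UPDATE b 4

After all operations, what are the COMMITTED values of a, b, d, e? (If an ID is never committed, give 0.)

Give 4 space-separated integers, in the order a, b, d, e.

Answer: 18 18 13 18

Derivation:
Initial committed: {a=18, b=10, d=13, e=19}
Op 1: UPDATE e=18 (auto-commit; committed e=18)
Op 2: BEGIN: in_txn=True, pending={}
Op 3: UPDATE b=18 (pending; pending now {b=18})
Op 4: COMMIT: merged ['b'] into committed; committed now {a=18, b=18, d=13, e=18}
Op 5: BEGIN: in_txn=True, pending={}
Op 6: UPDATE e=3 (pending; pending now {e=3})
Op 7: UPDATE e=18 (pending; pending now {e=18})
Op 8: UPDATE b=4 (pending; pending now {b=4, e=18})
Final committed: {a=18, b=18, d=13, e=18}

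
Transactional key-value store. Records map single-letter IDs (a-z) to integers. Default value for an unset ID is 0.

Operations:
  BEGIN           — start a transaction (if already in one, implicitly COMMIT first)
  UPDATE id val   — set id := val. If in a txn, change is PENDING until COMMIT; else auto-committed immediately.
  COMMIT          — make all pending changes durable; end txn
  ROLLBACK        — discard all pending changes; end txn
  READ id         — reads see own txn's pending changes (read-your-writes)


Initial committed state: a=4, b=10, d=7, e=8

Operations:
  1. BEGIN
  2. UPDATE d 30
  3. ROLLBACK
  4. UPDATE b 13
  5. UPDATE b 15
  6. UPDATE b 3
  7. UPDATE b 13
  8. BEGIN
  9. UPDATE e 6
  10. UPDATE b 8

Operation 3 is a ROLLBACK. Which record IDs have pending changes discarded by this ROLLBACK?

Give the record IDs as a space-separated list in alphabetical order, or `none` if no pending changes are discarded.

Answer: d

Derivation:
Initial committed: {a=4, b=10, d=7, e=8}
Op 1: BEGIN: in_txn=True, pending={}
Op 2: UPDATE d=30 (pending; pending now {d=30})
Op 3: ROLLBACK: discarded pending ['d']; in_txn=False
Op 4: UPDATE b=13 (auto-commit; committed b=13)
Op 5: UPDATE b=15 (auto-commit; committed b=15)
Op 6: UPDATE b=3 (auto-commit; committed b=3)
Op 7: UPDATE b=13 (auto-commit; committed b=13)
Op 8: BEGIN: in_txn=True, pending={}
Op 9: UPDATE e=6 (pending; pending now {e=6})
Op 10: UPDATE b=8 (pending; pending now {b=8, e=6})
ROLLBACK at op 3 discards: ['d']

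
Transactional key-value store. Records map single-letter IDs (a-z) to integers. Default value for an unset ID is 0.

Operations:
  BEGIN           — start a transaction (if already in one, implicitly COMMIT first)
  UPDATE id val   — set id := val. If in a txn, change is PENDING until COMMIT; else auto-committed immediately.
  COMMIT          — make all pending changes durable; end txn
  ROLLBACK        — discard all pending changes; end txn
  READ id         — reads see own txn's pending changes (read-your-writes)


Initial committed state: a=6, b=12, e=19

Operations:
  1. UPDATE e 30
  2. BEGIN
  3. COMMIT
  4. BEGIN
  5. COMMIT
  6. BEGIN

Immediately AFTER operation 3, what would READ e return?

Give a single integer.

Initial committed: {a=6, b=12, e=19}
Op 1: UPDATE e=30 (auto-commit; committed e=30)
Op 2: BEGIN: in_txn=True, pending={}
Op 3: COMMIT: merged [] into committed; committed now {a=6, b=12, e=30}
After op 3: visible(e) = 30 (pending={}, committed={a=6, b=12, e=30})

Answer: 30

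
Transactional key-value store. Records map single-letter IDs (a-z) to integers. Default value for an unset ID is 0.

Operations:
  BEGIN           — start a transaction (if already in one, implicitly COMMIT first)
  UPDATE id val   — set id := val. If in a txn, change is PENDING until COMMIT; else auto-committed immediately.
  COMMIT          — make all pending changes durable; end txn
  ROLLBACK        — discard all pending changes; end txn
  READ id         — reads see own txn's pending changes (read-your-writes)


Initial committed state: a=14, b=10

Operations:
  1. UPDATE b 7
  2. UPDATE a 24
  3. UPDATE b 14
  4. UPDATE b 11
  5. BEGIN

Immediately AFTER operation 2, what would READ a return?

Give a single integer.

Answer: 24

Derivation:
Initial committed: {a=14, b=10}
Op 1: UPDATE b=7 (auto-commit; committed b=7)
Op 2: UPDATE a=24 (auto-commit; committed a=24)
After op 2: visible(a) = 24 (pending={}, committed={a=24, b=7})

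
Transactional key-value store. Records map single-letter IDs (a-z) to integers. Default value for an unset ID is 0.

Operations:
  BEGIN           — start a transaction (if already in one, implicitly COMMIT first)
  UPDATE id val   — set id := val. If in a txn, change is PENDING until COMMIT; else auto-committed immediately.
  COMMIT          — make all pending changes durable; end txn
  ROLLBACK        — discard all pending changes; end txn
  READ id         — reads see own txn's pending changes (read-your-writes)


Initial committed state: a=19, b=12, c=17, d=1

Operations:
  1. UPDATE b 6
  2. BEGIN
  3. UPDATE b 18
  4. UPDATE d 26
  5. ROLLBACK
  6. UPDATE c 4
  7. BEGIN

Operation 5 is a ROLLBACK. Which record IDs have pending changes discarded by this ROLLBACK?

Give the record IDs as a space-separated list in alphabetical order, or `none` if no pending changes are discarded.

Initial committed: {a=19, b=12, c=17, d=1}
Op 1: UPDATE b=6 (auto-commit; committed b=6)
Op 2: BEGIN: in_txn=True, pending={}
Op 3: UPDATE b=18 (pending; pending now {b=18})
Op 4: UPDATE d=26 (pending; pending now {b=18, d=26})
Op 5: ROLLBACK: discarded pending ['b', 'd']; in_txn=False
Op 6: UPDATE c=4 (auto-commit; committed c=4)
Op 7: BEGIN: in_txn=True, pending={}
ROLLBACK at op 5 discards: ['b', 'd']

Answer: b d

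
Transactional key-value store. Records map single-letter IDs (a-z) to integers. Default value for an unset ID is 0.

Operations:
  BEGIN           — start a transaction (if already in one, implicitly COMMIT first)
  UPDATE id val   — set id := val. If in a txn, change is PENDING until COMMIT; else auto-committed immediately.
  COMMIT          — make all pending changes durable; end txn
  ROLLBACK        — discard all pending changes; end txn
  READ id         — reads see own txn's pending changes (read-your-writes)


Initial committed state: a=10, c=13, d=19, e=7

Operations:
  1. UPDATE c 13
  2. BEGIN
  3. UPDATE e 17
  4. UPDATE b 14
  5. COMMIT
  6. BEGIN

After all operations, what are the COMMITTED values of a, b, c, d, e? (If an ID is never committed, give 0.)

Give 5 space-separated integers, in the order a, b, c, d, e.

Answer: 10 14 13 19 17

Derivation:
Initial committed: {a=10, c=13, d=19, e=7}
Op 1: UPDATE c=13 (auto-commit; committed c=13)
Op 2: BEGIN: in_txn=True, pending={}
Op 3: UPDATE e=17 (pending; pending now {e=17})
Op 4: UPDATE b=14 (pending; pending now {b=14, e=17})
Op 5: COMMIT: merged ['b', 'e'] into committed; committed now {a=10, b=14, c=13, d=19, e=17}
Op 6: BEGIN: in_txn=True, pending={}
Final committed: {a=10, b=14, c=13, d=19, e=17}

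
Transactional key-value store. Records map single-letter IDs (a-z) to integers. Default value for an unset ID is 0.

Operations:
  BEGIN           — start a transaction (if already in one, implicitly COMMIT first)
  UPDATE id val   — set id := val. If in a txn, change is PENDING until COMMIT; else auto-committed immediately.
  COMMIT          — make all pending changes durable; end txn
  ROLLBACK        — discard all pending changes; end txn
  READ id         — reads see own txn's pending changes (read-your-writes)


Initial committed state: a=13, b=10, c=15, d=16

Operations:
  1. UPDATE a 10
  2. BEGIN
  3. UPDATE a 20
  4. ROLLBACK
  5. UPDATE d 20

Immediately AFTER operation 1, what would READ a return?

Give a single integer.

Initial committed: {a=13, b=10, c=15, d=16}
Op 1: UPDATE a=10 (auto-commit; committed a=10)
After op 1: visible(a) = 10 (pending={}, committed={a=10, b=10, c=15, d=16})

Answer: 10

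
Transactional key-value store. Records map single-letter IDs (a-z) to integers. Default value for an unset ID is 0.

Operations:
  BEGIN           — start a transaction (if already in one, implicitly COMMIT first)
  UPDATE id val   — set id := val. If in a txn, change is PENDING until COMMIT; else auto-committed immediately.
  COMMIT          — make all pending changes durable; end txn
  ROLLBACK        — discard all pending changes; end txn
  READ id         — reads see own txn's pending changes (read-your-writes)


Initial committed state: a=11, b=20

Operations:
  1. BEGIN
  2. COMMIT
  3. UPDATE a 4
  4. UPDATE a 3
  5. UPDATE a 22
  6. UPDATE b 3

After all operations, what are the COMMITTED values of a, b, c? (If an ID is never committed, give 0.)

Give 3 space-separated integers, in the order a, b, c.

Initial committed: {a=11, b=20}
Op 1: BEGIN: in_txn=True, pending={}
Op 2: COMMIT: merged [] into committed; committed now {a=11, b=20}
Op 3: UPDATE a=4 (auto-commit; committed a=4)
Op 4: UPDATE a=3 (auto-commit; committed a=3)
Op 5: UPDATE a=22 (auto-commit; committed a=22)
Op 6: UPDATE b=3 (auto-commit; committed b=3)
Final committed: {a=22, b=3}

Answer: 22 3 0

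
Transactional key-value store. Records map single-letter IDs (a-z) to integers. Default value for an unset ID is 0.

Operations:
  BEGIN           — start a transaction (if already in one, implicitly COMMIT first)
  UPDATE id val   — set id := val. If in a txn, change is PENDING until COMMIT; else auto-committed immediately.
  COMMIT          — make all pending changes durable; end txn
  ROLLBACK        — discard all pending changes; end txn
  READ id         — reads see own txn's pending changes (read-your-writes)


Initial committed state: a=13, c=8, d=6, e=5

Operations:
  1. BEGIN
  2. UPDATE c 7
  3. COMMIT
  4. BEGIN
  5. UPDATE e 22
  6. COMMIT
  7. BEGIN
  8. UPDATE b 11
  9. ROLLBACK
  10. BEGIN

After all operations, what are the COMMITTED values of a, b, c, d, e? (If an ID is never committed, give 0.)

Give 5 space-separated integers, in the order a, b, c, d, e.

Answer: 13 0 7 6 22

Derivation:
Initial committed: {a=13, c=8, d=6, e=5}
Op 1: BEGIN: in_txn=True, pending={}
Op 2: UPDATE c=7 (pending; pending now {c=7})
Op 3: COMMIT: merged ['c'] into committed; committed now {a=13, c=7, d=6, e=5}
Op 4: BEGIN: in_txn=True, pending={}
Op 5: UPDATE e=22 (pending; pending now {e=22})
Op 6: COMMIT: merged ['e'] into committed; committed now {a=13, c=7, d=6, e=22}
Op 7: BEGIN: in_txn=True, pending={}
Op 8: UPDATE b=11 (pending; pending now {b=11})
Op 9: ROLLBACK: discarded pending ['b']; in_txn=False
Op 10: BEGIN: in_txn=True, pending={}
Final committed: {a=13, c=7, d=6, e=22}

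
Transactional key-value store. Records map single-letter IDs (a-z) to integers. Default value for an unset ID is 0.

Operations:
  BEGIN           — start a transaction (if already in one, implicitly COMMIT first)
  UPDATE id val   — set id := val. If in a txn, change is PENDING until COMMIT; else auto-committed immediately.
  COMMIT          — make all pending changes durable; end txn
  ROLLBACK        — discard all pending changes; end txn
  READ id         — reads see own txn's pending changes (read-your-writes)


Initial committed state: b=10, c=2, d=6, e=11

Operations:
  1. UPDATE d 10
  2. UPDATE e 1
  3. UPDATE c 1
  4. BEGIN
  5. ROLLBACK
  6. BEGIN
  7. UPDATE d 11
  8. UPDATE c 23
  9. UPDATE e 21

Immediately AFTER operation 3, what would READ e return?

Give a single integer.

Initial committed: {b=10, c=2, d=6, e=11}
Op 1: UPDATE d=10 (auto-commit; committed d=10)
Op 2: UPDATE e=1 (auto-commit; committed e=1)
Op 3: UPDATE c=1 (auto-commit; committed c=1)
After op 3: visible(e) = 1 (pending={}, committed={b=10, c=1, d=10, e=1})

Answer: 1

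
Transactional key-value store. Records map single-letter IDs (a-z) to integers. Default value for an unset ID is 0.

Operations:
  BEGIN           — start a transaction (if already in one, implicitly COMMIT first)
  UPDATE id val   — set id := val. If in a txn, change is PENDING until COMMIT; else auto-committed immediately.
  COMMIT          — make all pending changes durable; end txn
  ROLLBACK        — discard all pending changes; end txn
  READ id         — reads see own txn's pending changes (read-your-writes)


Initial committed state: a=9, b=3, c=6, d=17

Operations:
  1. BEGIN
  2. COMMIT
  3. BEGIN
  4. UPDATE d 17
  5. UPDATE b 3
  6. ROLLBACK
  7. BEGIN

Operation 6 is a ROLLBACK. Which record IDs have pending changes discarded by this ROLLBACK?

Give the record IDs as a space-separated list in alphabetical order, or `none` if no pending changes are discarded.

Initial committed: {a=9, b=3, c=6, d=17}
Op 1: BEGIN: in_txn=True, pending={}
Op 2: COMMIT: merged [] into committed; committed now {a=9, b=3, c=6, d=17}
Op 3: BEGIN: in_txn=True, pending={}
Op 4: UPDATE d=17 (pending; pending now {d=17})
Op 5: UPDATE b=3 (pending; pending now {b=3, d=17})
Op 6: ROLLBACK: discarded pending ['b', 'd']; in_txn=False
Op 7: BEGIN: in_txn=True, pending={}
ROLLBACK at op 6 discards: ['b', 'd']

Answer: b d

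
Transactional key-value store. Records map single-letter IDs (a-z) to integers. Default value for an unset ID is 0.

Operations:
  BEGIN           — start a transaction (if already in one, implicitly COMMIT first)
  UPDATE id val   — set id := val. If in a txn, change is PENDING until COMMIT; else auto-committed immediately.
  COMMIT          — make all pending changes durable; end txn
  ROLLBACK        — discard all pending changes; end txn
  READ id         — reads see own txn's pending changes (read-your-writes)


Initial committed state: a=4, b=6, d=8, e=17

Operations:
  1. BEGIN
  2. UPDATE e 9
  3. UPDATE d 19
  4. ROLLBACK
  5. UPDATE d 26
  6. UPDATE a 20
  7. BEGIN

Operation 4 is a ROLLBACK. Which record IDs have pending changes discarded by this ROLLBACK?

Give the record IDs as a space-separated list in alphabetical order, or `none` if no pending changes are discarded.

Initial committed: {a=4, b=6, d=8, e=17}
Op 1: BEGIN: in_txn=True, pending={}
Op 2: UPDATE e=9 (pending; pending now {e=9})
Op 3: UPDATE d=19 (pending; pending now {d=19, e=9})
Op 4: ROLLBACK: discarded pending ['d', 'e']; in_txn=False
Op 5: UPDATE d=26 (auto-commit; committed d=26)
Op 6: UPDATE a=20 (auto-commit; committed a=20)
Op 7: BEGIN: in_txn=True, pending={}
ROLLBACK at op 4 discards: ['d', 'e']

Answer: d e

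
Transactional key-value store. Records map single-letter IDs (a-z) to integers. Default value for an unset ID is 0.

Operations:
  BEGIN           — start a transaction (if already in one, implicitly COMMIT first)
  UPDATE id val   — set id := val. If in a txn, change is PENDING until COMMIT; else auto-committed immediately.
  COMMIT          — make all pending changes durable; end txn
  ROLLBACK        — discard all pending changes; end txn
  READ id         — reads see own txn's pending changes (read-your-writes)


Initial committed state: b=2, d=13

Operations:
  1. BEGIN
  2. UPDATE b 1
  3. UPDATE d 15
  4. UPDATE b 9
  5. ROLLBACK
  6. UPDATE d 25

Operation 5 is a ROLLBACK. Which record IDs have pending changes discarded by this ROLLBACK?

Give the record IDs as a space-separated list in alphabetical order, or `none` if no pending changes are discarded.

Answer: b d

Derivation:
Initial committed: {b=2, d=13}
Op 1: BEGIN: in_txn=True, pending={}
Op 2: UPDATE b=1 (pending; pending now {b=1})
Op 3: UPDATE d=15 (pending; pending now {b=1, d=15})
Op 4: UPDATE b=9 (pending; pending now {b=9, d=15})
Op 5: ROLLBACK: discarded pending ['b', 'd']; in_txn=False
Op 6: UPDATE d=25 (auto-commit; committed d=25)
ROLLBACK at op 5 discards: ['b', 'd']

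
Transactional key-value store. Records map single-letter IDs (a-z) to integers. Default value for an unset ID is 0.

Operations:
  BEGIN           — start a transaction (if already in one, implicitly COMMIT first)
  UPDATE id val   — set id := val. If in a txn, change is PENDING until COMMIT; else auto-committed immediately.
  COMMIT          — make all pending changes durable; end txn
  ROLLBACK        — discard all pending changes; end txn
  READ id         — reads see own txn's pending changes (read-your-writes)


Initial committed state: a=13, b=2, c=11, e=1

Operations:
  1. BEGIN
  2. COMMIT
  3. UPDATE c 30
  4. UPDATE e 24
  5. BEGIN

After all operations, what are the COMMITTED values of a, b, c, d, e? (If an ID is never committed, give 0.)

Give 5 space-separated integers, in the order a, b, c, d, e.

Answer: 13 2 30 0 24

Derivation:
Initial committed: {a=13, b=2, c=11, e=1}
Op 1: BEGIN: in_txn=True, pending={}
Op 2: COMMIT: merged [] into committed; committed now {a=13, b=2, c=11, e=1}
Op 3: UPDATE c=30 (auto-commit; committed c=30)
Op 4: UPDATE e=24 (auto-commit; committed e=24)
Op 5: BEGIN: in_txn=True, pending={}
Final committed: {a=13, b=2, c=30, e=24}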